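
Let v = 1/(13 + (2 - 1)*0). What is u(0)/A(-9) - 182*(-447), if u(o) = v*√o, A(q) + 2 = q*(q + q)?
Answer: 81354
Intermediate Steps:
v = 1/13 (v = 1/(13 + 1*0) = 1/(13 + 0) = 1/13 ≈ 0.076923)
A(q) = -2 + 2*q² (A(q) = -2 + q*(q + q) = -2 + q*(2*q) = -2 + 2*q²)
u(o) = √o/13
u(0)/A(-9) - 182*(-447) = (√0/13)/(-2 + 2*(-9)²) - 182*(-447) = ((1/13)*0)/(-2 + 2*81) + 81354 = 0/(-2 + 162) + 81354 = 0/160 + 81354 = 0*(1/160) + 81354 = 0 + 81354 = 81354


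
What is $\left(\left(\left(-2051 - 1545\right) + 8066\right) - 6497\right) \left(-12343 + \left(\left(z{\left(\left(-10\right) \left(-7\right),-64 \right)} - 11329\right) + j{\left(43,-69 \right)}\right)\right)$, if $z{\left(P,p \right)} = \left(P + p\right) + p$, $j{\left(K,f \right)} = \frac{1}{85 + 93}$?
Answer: $\frac{8561924353}{178} \approx 4.8101 \cdot 10^{7}$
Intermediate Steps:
$j{\left(K,f \right)} = \frac{1}{178}$
$z{\left(P,p \right)} = P + 2 p$
$\left(\left(\left(-2051 - 1545\right) + 8066\right) - 6497\right) \left(-12343 + \left(\left(z{\left(\left(-10\right) \left(-7\right),-64 \right)} - 11329\right) + j{\left(43,-69 \right)}\right)\right) = \left(\left(\left(-2051 - 1545\right) + 8066\right) - 6497\right) \left(-12343 + \left(\left(\left(\left(-10\right) \left(-7\right) + 2 \left(-64\right)\right) - 11329\right) + \frac{1}{178}\right)\right) = \left(\left(-3596 + 8066\right) - 6497\right) \left(-12343 + \left(\left(\left(70 - 128\right) - 11329\right) + \frac{1}{178}\right)\right) = \left(4470 - 6497\right) \left(-12343 + \left(\left(-58 - 11329\right) + \frac{1}{178}\right)\right) = - 2027 \left(-12343 + \left(-11387 + \frac{1}{178}\right)\right) = - 2027 \left(-12343 - \frac{2026885}{178}\right) = \left(-2027\right) \left(- \frac{4223939}{178}\right) = \frac{8561924353}{178}$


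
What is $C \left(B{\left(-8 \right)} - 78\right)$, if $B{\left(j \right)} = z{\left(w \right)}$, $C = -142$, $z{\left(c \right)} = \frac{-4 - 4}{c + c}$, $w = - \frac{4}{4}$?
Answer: $10508$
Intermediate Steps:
$w = -1$ ($w = \left(-4\right) \frac{1}{4} = -1$)
$z{\left(c \right)} = - \frac{4}{c}$ ($z{\left(c \right)} = - \frac{8}{2 c} = - 8 \frac{1}{2 c} = - \frac{4}{c}$)
$B{\left(j \right)} = 4$ ($B{\left(j \right)} = - \frac{4}{-1} = \left(-4\right) \left(-1\right) = 4$)
$C \left(B{\left(-8 \right)} - 78\right) = - 142 \left(4 - 78\right) = \left(-142\right) \left(-74\right) = 10508$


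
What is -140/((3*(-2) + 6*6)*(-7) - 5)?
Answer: 28/43 ≈ 0.65116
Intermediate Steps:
-140/((3*(-2) + 6*6)*(-7) - 5) = -140/((-6 + 36)*(-7) - 5) = -140/(30*(-7) - 5) = -140/(-210 - 5) = -140/(-215) = -140*(-1/215) = 28/43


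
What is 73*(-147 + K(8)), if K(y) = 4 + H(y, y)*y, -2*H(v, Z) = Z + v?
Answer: -15111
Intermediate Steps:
H(v, Z) = -Z/2 - v/2 (H(v, Z) = -(Z + v)/2 = -Z/2 - v/2)
K(y) = 4 - y² (K(y) = 4 + (-y/2 - y/2)*y = 4 + (-y)*y = 4 - y²)
73*(-147 + K(8)) = 73*(-147 + (4 - 1*8²)) = 73*(-147 + (4 - 1*64)) = 73*(-147 + (4 - 64)) = 73*(-147 - 60) = 73*(-207) = -15111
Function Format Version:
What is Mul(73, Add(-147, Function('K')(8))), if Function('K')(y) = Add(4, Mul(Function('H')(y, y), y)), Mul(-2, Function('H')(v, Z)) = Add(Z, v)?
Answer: -15111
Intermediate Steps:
Function('H')(v, Z) = Add(Mul(Rational(-1, 2), Z), Mul(Rational(-1, 2), v)) (Function('H')(v, Z) = Mul(Rational(-1, 2), Add(Z, v)) = Add(Mul(Rational(-1, 2), Z), Mul(Rational(-1, 2), v)))
Function('K')(y) = Add(4, Mul(-1, Pow(y, 2))) (Function('K')(y) = Add(4, Mul(Add(Mul(Rational(-1, 2), y), Mul(Rational(-1, 2), y)), y)) = Add(4, Mul(Mul(-1, y), y)) = Add(4, Mul(-1, Pow(y, 2))))
Mul(73, Add(-147, Function('K')(8))) = Mul(73, Add(-147, Add(4, Mul(-1, Pow(8, 2))))) = Mul(73, Add(-147, Add(4, Mul(-1, 64)))) = Mul(73, Add(-147, Add(4, -64))) = Mul(73, Add(-147, -60)) = Mul(73, -207) = -15111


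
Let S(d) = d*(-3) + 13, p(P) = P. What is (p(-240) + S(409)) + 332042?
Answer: 330588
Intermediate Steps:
S(d) = 13 - 3*d (S(d) = -3*d + 13 = 13 - 3*d)
(p(-240) + S(409)) + 332042 = (-240 + (13 - 3*409)) + 332042 = (-240 + (13 - 1227)) + 332042 = (-240 - 1214) + 332042 = -1454 + 332042 = 330588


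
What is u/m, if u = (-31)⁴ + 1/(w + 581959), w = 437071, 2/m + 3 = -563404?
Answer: -530219851318337817/2038060 ≈ -2.6016e+11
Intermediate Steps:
m = -2/563407 (m = 2/(-3 - 563404) = 2/(-563407) = 2*(-1/563407) = -2/563407 ≈ -3.5498e-6)
u = 941095604631/1019030 (u = (-31)⁴ + 1/(437071 + 581959) = 923521 + 1/1019030 = 941095604631/1019030 ≈ 9.2352e+5)
u/m = 941095604631/(1019030*(-2/563407)) = (941095604631/1019030)*(-563407/2) = -530219851318337817/2038060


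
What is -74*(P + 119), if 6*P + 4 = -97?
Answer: -22681/3 ≈ -7560.3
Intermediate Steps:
P = -101/6 (P = -⅔ + (⅙)*(-97) = -⅔ - 97/6 = -101/6 ≈ -16.833)
-74*(P + 119) = -74*(-101/6 + 119) = -74*613/6 = -22681/3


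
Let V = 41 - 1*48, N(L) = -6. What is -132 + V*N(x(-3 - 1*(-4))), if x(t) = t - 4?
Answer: -90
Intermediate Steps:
x(t) = -4 + t
V = -7 (V = 41 - 48 = -7)
-132 + V*N(x(-3 - 1*(-4))) = -132 - 7*(-6) = -132 + 42 = -90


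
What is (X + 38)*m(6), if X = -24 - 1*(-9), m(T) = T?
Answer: 138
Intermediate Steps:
X = -15 (X = -24 + 9 = -15)
(X + 38)*m(6) = (-15 + 38)*6 = 23*6 = 138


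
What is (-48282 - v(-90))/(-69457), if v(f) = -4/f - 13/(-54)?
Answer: 13036217/18753390 ≈ 0.69514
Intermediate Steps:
v(f) = 13/54 - 4/f (v(f) = -4/f - 13*(-1/54) = -4/f + 13/54 = 13/54 - 4/f)
(-48282 - v(-90))/(-69457) = (-48282 - (13/54 - 4/(-90)))/(-69457) = (-48282 - (13/54 - 4*(-1/90)))*(-1/69457) = (-48282 - (13/54 + 2/45))*(-1/69457) = (-48282 - 1*77/270)*(-1/69457) = (-48282 - 77/270)*(-1/69457) = -13036217/270*(-1/69457) = 13036217/18753390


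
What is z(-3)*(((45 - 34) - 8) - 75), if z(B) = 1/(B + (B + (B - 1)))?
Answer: 36/5 ≈ 7.2000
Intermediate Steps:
z(B) = 1/(-1 + 3*B) (z(B) = 1/(B + (B + (-1 + B))) = 1/(B + (-1 + 2*B)) = 1/(-1 + 3*B))
z(-3)*(((45 - 34) - 8) - 75) = (((45 - 34) - 8) - 75)/(-1 + 3*(-3)) = ((11 - 8) - 75)/(-1 - 9) = (3 - 75)/(-10) = -⅒*(-72) = 36/5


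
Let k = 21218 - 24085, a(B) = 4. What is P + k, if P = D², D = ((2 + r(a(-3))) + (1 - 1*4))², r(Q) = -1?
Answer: -2851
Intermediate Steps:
D = 4 (D = ((2 - 1) + (1 - 1*4))² = (1 + (1 - 4))² = (1 - 3)² = (-2)² = 4)
P = 16 (P = 4² = 16)
k = -2867
P + k = 16 - 2867 = -2851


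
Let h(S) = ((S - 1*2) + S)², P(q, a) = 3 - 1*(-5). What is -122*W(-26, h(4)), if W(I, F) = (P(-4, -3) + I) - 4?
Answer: 2684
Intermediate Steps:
P(q, a) = 8 (P(q, a) = 3 + 5 = 8)
h(S) = (-2 + 2*S)² (h(S) = ((S - 2) + S)² = ((-2 + S) + S)² = (-2 + 2*S)²)
W(I, F) = 4 + I (W(I, F) = (8 + I) - 4 = 4 + I)
-122*W(-26, h(4)) = -122*(4 - 26) = -122*(-22) = 2684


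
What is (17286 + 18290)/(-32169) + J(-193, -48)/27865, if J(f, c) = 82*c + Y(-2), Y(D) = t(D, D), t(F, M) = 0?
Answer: -1117942424/896389185 ≈ -1.2472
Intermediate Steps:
Y(D) = 0
J(f, c) = 82*c (J(f, c) = 82*c + 0 = 82*c)
(17286 + 18290)/(-32169) + J(-193, -48)/27865 = (17286 + 18290)/(-32169) + (82*(-48))/27865 = 35576*(-1/32169) - 3936*1/27865 = -35576/32169 - 3936/27865 = -1117942424/896389185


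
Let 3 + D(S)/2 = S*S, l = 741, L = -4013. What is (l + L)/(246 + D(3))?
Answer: -1636/129 ≈ -12.682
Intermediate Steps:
D(S) = -6 + 2*S² (D(S) = -6 + 2*(S*S) = -6 + 2*S²)
(l + L)/(246 + D(3)) = (741 - 4013)/(246 + (-6 + 2*3²)) = -3272/(246 + (-6 + 2*9)) = -3272/(246 + (-6 + 18)) = -3272/(246 + 12) = -3272/258 = -3272*1/258 = -1636/129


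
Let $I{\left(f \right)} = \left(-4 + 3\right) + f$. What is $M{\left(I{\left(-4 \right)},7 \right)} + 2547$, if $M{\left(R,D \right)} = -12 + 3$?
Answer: $2538$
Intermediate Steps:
$I{\left(f \right)} = -1 + f$
$M{\left(R,D \right)} = -9$
$M{\left(I{\left(-4 \right)},7 \right)} + 2547 = -9 + 2547 = 2538$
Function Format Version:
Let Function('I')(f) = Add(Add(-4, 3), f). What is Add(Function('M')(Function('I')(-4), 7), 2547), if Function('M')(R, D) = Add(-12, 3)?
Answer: 2538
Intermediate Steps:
Function('I')(f) = Add(-1, f)
Function('M')(R, D) = -9
Add(Function('M')(Function('I')(-4), 7), 2547) = Add(-9, 2547) = 2538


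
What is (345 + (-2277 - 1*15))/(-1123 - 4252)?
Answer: 1947/5375 ≈ 0.36223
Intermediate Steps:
(345 + (-2277 - 1*15))/(-1123 - 4252) = (345 + (-2277 - 15))/(-5375) = (345 - 2292)*(-1/5375) = -1947*(-1/5375) = 1947/5375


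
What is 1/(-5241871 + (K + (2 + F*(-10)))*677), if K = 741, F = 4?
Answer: -1/4765940 ≈ -2.0982e-7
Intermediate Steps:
1/(-5241871 + (K + (2 + F*(-10)))*677) = 1/(-5241871 + (741 + (2 + 4*(-10)))*677) = 1/(-5241871 + (741 + (2 - 40))*677) = 1/(-5241871 + (741 - 38)*677) = 1/(-5241871 + 703*677) = 1/(-5241871 + 475931) = 1/(-4765940) = -1/4765940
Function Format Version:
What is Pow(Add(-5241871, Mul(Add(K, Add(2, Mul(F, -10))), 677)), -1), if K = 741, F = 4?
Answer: Rational(-1, 4765940) ≈ -2.0982e-7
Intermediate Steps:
Pow(Add(-5241871, Mul(Add(K, Add(2, Mul(F, -10))), 677)), -1) = Pow(Add(-5241871, Mul(Add(741, Add(2, Mul(4, -10))), 677)), -1) = Pow(Add(-5241871, Mul(Add(741, Add(2, -40)), 677)), -1) = Pow(Add(-5241871, Mul(Add(741, -38), 677)), -1) = Pow(Add(-5241871, Mul(703, 677)), -1) = Pow(Add(-5241871, 475931), -1) = Pow(-4765940, -1) = Rational(-1, 4765940)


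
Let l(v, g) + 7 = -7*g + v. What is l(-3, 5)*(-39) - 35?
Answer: 1720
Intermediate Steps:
l(v, g) = -7 + v - 7*g (l(v, g) = -7 + (-7*g + v) = -7 + (v - 7*g) = -7 + v - 7*g)
l(-3, 5)*(-39) - 35 = (-7 - 3 - 7*5)*(-39) - 35 = (-7 - 3 - 35)*(-39) - 35 = -45*(-39) - 35 = 1755 - 35 = 1720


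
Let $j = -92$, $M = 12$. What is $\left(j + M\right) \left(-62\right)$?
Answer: $4960$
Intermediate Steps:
$\left(j + M\right) \left(-62\right) = \left(-92 + 12\right) \left(-62\right) = \left(-80\right) \left(-62\right) = 4960$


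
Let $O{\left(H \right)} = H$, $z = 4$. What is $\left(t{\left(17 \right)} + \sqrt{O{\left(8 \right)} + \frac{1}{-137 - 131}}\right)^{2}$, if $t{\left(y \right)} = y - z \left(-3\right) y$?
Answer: $\frac{\left(29614 + \sqrt{143581}\right)^{2}}{17956} \approx 50099.0$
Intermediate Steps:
$t{\left(y \right)} = 13 y$ ($t{\left(y \right)} = y - 4 \left(-3\right) y = y - - 12 y = y + 12 y = 13 y$)
$\left(t{\left(17 \right)} + \sqrt{O{\left(8 \right)} + \frac{1}{-137 - 131}}\right)^{2} = \left(13 \cdot 17 + \sqrt{8 + \frac{1}{-137 - 131}}\right)^{2} = \left(221 + \sqrt{8 + \frac{1}{-268}}\right)^{2} = \left(221 + \sqrt{8 - \frac{1}{268}}\right)^{2} = \left(221 + \sqrt{\frac{2143}{268}}\right)^{2} = \left(221 + \frac{\sqrt{143581}}{134}\right)^{2}$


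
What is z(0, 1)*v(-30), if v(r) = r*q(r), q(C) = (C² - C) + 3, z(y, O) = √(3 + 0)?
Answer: -27990*√3 ≈ -48480.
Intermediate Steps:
z(y, O) = √3
q(C) = 3 + C² - C
v(r) = r*(3 + r² - r)
z(0, 1)*v(-30) = √3*(-30*(3 + (-30)² - 1*(-30))) = √3*(-30*(3 + 900 + 30)) = √3*(-30*933) = √3*(-27990) = -27990*√3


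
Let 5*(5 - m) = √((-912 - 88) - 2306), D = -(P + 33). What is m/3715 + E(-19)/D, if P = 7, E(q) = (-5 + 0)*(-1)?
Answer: -735/5944 - I*√3306/18575 ≈ -0.12365 - 0.0030954*I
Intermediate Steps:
E(q) = 5 (E(q) = -5*(-1) = 5)
D = -40 (D = -(7 + 33) = -1*40 = -40)
m = 5 - I*√3306/5 (m = 5 - √((-912 - 88) - 2306)/5 = 5 - √(-1000 - 2306)/5 = 5 - I*√3306/5 ≈ 5.0 - 11.5*I)
m/3715 + E(-19)/D = (5 - I*√3306/5)/3715 + 5/(-40) = (5 - I*√3306/5)*(1/3715) + 5*(-1/40) = (1/743 - I*√3306/18575) - ⅛ = -735/5944 - I*√3306/18575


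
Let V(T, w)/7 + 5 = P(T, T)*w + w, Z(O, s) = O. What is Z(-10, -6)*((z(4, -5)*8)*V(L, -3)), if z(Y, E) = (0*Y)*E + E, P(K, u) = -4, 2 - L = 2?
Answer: 11200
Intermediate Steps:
L = 0 (L = 2 - 1*2 = 2 - 2 = 0)
z(Y, E) = E (z(Y, E) = 0*E + E = 0 + E = E)
V(T, w) = -35 - 21*w (V(T, w) = -35 + 7*(-4*w + w) = -35 + 7*(-3*w) = -35 - 21*w)
Z(-10, -6)*((z(4, -5)*8)*V(L, -3)) = -10*(-5*8)*(-35 - 21*(-3)) = -(-400)*(-35 + 63) = -(-400)*28 = -10*(-1120) = 11200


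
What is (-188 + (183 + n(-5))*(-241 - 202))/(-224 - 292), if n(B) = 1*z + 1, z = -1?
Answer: 81257/516 ≈ 157.47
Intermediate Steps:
n(B) = 0 (n(B) = 1*(-1) + 1 = -1 + 1 = 0)
(-188 + (183 + n(-5))*(-241 - 202))/(-224 - 292) = (-188 + (183 + 0)*(-241 - 202))/(-224 - 292) = (-188 + 183*(-443))/(-516) = (-188 - 81069)*(-1/516) = -81257*(-1/516) = 81257/516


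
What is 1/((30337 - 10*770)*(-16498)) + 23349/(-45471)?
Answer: -2906679869115/5660612430482 ≈ -0.51349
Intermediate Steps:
1/((30337 - 10*770)*(-16498)) + 23349/(-45471) = -1/16498/(30337 - 7700) + 23349*(-1/45471) = -1/16498/22637 - 7783/15157 = (1/22637)*(-1/16498) - 7783/15157 = -1/373465226 - 7783/15157 = -2906679869115/5660612430482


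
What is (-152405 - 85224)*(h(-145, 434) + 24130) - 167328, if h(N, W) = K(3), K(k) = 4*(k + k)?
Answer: -5739858194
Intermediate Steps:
K(k) = 8*k (K(k) = 4*(2*k) = 8*k)
h(N, W) = 24 (h(N, W) = 8*3 = 24)
(-152405 - 85224)*(h(-145, 434) + 24130) - 167328 = (-152405 - 85224)*(24 + 24130) - 167328 = -237629*24154 - 167328 = -5739690866 - 167328 = -5739858194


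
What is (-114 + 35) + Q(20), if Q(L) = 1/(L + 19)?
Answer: -3080/39 ≈ -78.974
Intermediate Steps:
Q(L) = 1/(19 + L)
(-114 + 35) + Q(20) = (-114 + 35) + 1/(19 + 20) = -79 + 1/39 = -3080/39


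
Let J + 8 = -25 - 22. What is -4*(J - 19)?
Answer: 296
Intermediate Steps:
J = -55 (J = -8 + (-25 - 22) = -8 - 47 = -55)
-4*(J - 19) = -4*(-55 - 19) = -4*(-74) = 296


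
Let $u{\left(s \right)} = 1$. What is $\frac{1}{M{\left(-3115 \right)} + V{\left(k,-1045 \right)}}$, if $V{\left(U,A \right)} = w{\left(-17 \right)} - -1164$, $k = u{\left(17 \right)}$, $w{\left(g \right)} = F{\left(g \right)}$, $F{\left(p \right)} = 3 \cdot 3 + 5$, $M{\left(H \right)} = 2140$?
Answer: $\frac{1}{3318} \approx 0.00030139$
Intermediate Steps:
$F{\left(p \right)} = 14$ ($F{\left(p \right)} = 9 + 5 = 14$)
$w{\left(g \right)} = 14$
$k = 1$
$V{\left(U,A \right)} = 1178$ ($V{\left(U,A \right)} = 14 - -1164 = 14 + 1164 = 1178$)
$\frac{1}{M{\left(-3115 \right)} + V{\left(k,-1045 \right)}} = \frac{1}{2140 + 1178} = \frac{1}{3318}$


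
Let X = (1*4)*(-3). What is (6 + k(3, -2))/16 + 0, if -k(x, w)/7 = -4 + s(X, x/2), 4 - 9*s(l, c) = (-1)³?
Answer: 271/144 ≈ 1.8819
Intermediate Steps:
X = -12 (X = 4*(-3) = -12)
s(l, c) = 5/9 (s(l, c) = 4/9 - ⅑*(-1)³ = 4/9 - ⅑*(-1) = 4/9 + ⅑ = 5/9)
k(x, w) = 217/9 (k(x, w) = -7*(-4 + 5/9) = -7*(-31/9) = 217/9)
(6 + k(3, -2))/16 + 0 = (6 + 217/9)/16 + 0 = (1/16)*(271/9) + 0 = 271/144 + 0 = 271/144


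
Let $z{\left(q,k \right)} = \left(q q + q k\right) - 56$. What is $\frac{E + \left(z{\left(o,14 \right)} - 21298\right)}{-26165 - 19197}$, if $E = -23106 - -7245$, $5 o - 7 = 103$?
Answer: $\frac{36423}{45362} \approx 0.80294$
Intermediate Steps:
$o = 22$ ($o = \frac{7}{5} + \frac{1}{5} \cdot 103 = \frac{7}{5} + \frac{103}{5} = 22$)
$z{\left(q,k \right)} = -56 + q^{2} + k q$ ($z{\left(q,k \right)} = \left(q^{2} + k q\right) - 56 = -56 + q^{2} + k q$)
$E = -15861$ ($E = -23106 + 7245 = -15861$)
$\frac{E + \left(z{\left(o,14 \right)} - 21298\right)}{-26165 - 19197} = \frac{-15861 + \left(\left(-56 + 22^{2} + 14 \cdot 22\right) - 21298\right)}{-26165 - 19197} = \frac{-15861 + \left(\left(-56 + 484 + 308\right) - 21298\right)}{-45362} = \left(-15861 + \left(736 - 21298\right)\right) \left(- \frac{1}{45362}\right) = \left(-15861 - 20562\right) \left(- \frac{1}{45362}\right) = \left(-36423\right) \left(- \frac{1}{45362}\right) = \frac{36423}{45362}$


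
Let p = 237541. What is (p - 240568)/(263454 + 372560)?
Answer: -3027/636014 ≈ -0.0047593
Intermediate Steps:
(p - 240568)/(263454 + 372560) = (237541 - 240568)/(263454 + 372560) = -3027/636014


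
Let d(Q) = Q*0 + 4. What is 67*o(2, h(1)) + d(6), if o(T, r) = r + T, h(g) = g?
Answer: 205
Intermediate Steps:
o(T, r) = T + r
d(Q) = 4 (d(Q) = 0 + 4 = 4)
67*o(2, h(1)) + d(6) = 67*(2 + 1) + 4 = 67*3 + 4 = 201 + 4 = 205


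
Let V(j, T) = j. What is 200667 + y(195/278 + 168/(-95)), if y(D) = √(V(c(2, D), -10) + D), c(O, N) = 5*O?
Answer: 200667 + √6230673610/26410 ≈ 2.0067e+5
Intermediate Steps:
y(D) = √(10 + D) (y(D) = √(5*2 + D) = √(10 + D))
200667 + y(195/278 + 168/(-95)) = 200667 + √(10 + (195/278 + 168/(-95))) = 200667 + √(10 + (195*(1/278) + 168*(-1/95))) = 200667 + √(10 + (195/278 - 168/95)) = 200667 + √(10 - 28179/26410) = 200667 + √(235921/26410) = 200667 + √6230673610/26410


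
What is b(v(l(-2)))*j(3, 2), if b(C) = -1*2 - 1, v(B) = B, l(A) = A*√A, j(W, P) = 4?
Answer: -12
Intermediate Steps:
l(A) = A^(3/2)
b(C) = -3 (b(C) = -2 - 1 = -3)
b(v(l(-2)))*j(3, 2) = -3*4 = -12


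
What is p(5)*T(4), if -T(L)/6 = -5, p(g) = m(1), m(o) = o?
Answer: 30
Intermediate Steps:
p(g) = 1
T(L) = 30 (T(L) = -6*(-5) = 30)
p(5)*T(4) = 1*30 = 30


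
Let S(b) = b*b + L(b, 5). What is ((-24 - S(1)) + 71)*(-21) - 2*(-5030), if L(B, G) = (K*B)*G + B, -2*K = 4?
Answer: 8905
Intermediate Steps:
K = -2 (K = -1/2*4 = -2)
L(B, G) = B - 2*B*G (L(B, G) = (-2*B)*G + B = -2*B*G + B = B - 2*B*G)
S(b) = b**2 - 9*b (S(b) = b*b + b*(1 - 2*5) = b**2 + b*(1 - 10) = b**2 + b*(-9) = b**2 - 9*b)
((-24 - S(1)) + 71)*(-21) - 2*(-5030) = ((-24 - (-9 + 1)) + 71)*(-21) - 2*(-5030) = ((-24 - (-8)) + 71)*(-21) + 10060 = ((-24 - 1*(-8)) + 71)*(-21) + 10060 = ((-24 + 8) + 71)*(-21) + 10060 = (-16 + 71)*(-21) + 10060 = 55*(-21) + 10060 = -1155 + 10060 = 8905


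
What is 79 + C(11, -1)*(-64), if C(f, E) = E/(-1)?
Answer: 15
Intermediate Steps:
C(f, E) = -E (C(f, E) = E*(-1) = -E)
79 + C(11, -1)*(-64) = 79 - 1*(-1)*(-64) = 79 + 1*(-64) = 79 - 64 = 15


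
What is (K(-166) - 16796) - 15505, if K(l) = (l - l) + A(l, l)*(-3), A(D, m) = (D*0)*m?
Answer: -32301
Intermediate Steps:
A(D, m) = 0 (A(D, m) = 0*m = 0)
K(l) = 0 (K(l) = (l - l) + 0*(-3) = 0 + 0 = 0)
(K(-166) - 16796) - 15505 = (0 - 16796) - 15505 = -16796 - 15505 = -32301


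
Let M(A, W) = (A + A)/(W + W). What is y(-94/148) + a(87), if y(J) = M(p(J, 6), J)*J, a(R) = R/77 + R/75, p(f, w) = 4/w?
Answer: 17074/5775 ≈ 2.9565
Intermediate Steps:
M(A, W) = A/W (M(A, W) = (2*A)/((2*W)) = (2*A)*(1/(2*W)) = A/W)
a(R) = 152*R/5775 (a(R) = R*(1/77) + R*(1/75) = R/77 + R/75 = 152*R/5775)
y(J) = ⅔ (y(J) = ((4/6)/J)*J = ((4*(⅙))/J)*J = (2/(3*J))*J = ⅔)
y(-94/148) + a(87) = ⅔ + (152/5775)*87 = ⅔ + 4408/1925 = 17074/5775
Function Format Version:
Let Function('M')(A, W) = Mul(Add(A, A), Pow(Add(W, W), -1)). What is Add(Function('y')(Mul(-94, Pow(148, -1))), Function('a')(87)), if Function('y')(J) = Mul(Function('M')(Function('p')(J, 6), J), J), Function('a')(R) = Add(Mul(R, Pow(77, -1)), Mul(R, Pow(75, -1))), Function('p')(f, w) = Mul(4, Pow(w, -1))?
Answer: Rational(17074, 5775) ≈ 2.9565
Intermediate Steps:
Function('M')(A, W) = Mul(A, Pow(W, -1)) (Function('M')(A, W) = Mul(Mul(2, A), Pow(Mul(2, W), -1)) = Mul(Mul(2, A), Mul(Rational(1, 2), Pow(W, -1))) = Mul(A, Pow(W, -1)))
Function('a')(R) = Mul(Rational(152, 5775), R) (Function('a')(R) = Add(Mul(R, Rational(1, 77)), Mul(R, Rational(1, 75))) = Add(Mul(Rational(1, 77), R), Mul(Rational(1, 75), R)) = Mul(Rational(152, 5775), R))
Function('y')(J) = Rational(2, 3) (Function('y')(J) = Mul(Mul(Mul(4, Pow(6, -1)), Pow(J, -1)), J) = Mul(Mul(Mul(4, Rational(1, 6)), Pow(J, -1)), J) = Mul(Mul(Rational(2, 3), Pow(J, -1)), J) = Rational(2, 3))
Add(Function('y')(Mul(-94, Pow(148, -1))), Function('a')(87)) = Add(Rational(2, 3), Mul(Rational(152, 5775), 87)) = Add(Rational(2, 3), Rational(4408, 1925)) = Rational(17074, 5775)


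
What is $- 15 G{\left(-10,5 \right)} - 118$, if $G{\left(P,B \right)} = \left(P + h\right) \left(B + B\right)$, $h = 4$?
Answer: $782$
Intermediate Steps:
$G{\left(P,B \right)} = 2 B \left(4 + P\right)$ ($G{\left(P,B \right)} = \left(P + 4\right) \left(B + B\right) = \left(4 + P\right) 2 B = 2 B \left(4 + P\right)$)
$- 15 G{\left(-10,5 \right)} - 118 = - 15 \cdot 2 \cdot 5 \left(4 - 10\right) - 118 = - 15 \cdot 2 \cdot 5 \left(-6\right) - 118 = \left(-15\right) \left(-60\right) - 118 = 900 - 118 = 782$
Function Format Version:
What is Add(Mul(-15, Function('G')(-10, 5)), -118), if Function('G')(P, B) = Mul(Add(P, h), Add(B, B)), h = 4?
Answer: 782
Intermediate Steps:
Function('G')(P, B) = Mul(2, B, Add(4, P)) (Function('G')(P, B) = Mul(Add(P, 4), Add(B, B)) = Mul(Add(4, P), Mul(2, B)) = Mul(2, B, Add(4, P)))
Add(Mul(-15, Function('G')(-10, 5)), -118) = Add(Mul(-15, Mul(2, 5, Add(4, -10))), -118) = Add(Mul(-15, Mul(2, 5, -6)), -118) = Add(Mul(-15, -60), -118) = Add(900, -118) = 782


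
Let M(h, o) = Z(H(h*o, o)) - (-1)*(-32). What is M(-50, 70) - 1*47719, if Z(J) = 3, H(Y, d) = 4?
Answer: -47748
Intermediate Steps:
M(h, o) = -29 (M(h, o) = 3 - (-1)*(-32) = 3 - 1*32 = 3 - 32 = -29)
M(-50, 70) - 1*47719 = -29 - 1*47719 = -29 - 47719 = -47748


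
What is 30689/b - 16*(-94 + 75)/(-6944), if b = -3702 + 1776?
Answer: -3338905/208971 ≈ -15.978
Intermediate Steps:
b = -1926
30689/b - 16*(-94 + 75)/(-6944) = 30689/(-1926) - 16*(-94 + 75)/(-6944) = 30689*(-1/1926) - 16*(-19)*(-1/6944) = -30689/1926 + 304*(-1/6944) = -30689/1926 - 19/434 = -3338905/208971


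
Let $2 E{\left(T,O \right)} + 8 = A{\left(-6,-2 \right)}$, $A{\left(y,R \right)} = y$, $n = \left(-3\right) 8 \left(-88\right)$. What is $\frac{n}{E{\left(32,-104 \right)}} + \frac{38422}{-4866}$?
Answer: $- \frac{5272973}{17031} \approx -309.61$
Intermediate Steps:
$n = 2112$ ($n = \left(-24\right) \left(-88\right) = 2112$)
$E{\left(T,O \right)} = -7$ ($E{\left(T,O \right)} = -4 + \frac{1}{2} \left(-6\right) = -4 - 3 = -7$)
$\frac{n}{E{\left(32,-104 \right)}} + \frac{38422}{-4866} = \frac{2112}{-7} + \frac{38422}{-4866} = 2112 \left(- \frac{1}{7}\right) + 38422 \left(- \frac{1}{4866}\right) = - \frac{2112}{7} - \frac{19211}{2433} = - \frac{5272973}{17031}$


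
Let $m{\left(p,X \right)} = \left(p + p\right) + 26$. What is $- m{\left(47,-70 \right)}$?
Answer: $-120$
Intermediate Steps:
$m{\left(p,X \right)} = 26 + 2 p$ ($m{\left(p,X \right)} = 2 p + 26 = 26 + 2 p$)
$- m{\left(47,-70 \right)} = - (26 + 2 \cdot 47) = - (26 + 94) = \left(-1\right) 120 = -120$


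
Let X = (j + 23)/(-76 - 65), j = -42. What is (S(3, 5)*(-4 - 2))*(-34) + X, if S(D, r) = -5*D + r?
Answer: -287621/141 ≈ -2039.9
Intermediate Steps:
S(D, r) = r - 5*D
X = 19/141 (X = (-42 + 23)/(-76 - 65) = -19/(-141) = -19*(-1/141) = 19/141 ≈ 0.13475)
(S(3, 5)*(-4 - 2))*(-34) + X = ((5 - 5*3)*(-4 - 2))*(-34) + 19/141 = ((5 - 15)*(-6))*(-34) + 19/141 = -10*(-6)*(-34) + 19/141 = 60*(-34) + 19/141 = -2040 + 19/141 = -287621/141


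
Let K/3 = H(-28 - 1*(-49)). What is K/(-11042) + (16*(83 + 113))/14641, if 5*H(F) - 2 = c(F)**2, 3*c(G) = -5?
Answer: 518786117/2424988830 ≈ 0.21393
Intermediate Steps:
c(G) = -5/3 (c(G) = (1/3)*(-5) = -5/3)
H(F) = 43/45 (H(F) = 2/5 + (-5/3)**2/5 = 2/5 + (1/5)*(25/9) = 2/5 + 5/9 = 43/45)
K = 43/15 (K = 3*(43/45) = 43/15 ≈ 2.8667)
K/(-11042) + (16*(83 + 113))/14641 = (43/15)/(-11042) + (16*(83 + 113))/14641 = (43/15)*(-1/11042) + (16*196)*(1/14641) = -43/165630 + 3136*(1/14641) = -43/165630 + 3136/14641 = 518786117/2424988830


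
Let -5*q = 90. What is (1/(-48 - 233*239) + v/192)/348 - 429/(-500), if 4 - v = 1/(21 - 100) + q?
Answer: 38034331806601/44312045472000 ≈ 0.85833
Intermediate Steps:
q = -18 (q = -⅕*90 = -18)
v = 1739/79 (v = 4 - (1/(21 - 100) - 18) = 4 - (1/(-79) - 18) = 4 - (-1/79 - 18) = 4 - 1*(-1423/79) = 4 + 1423/79 = 1739/79 ≈ 22.013)
(1/(-48 - 233*239) + v/192)/348 - 429/(-500) = (1/(-48 - 233*239) + (1739/79)/192)/348 - 429/(-500) = ((1/239)/(-281) + (1739/79)*(1/192))*(1/348) - 429*(-1/500) = (-1/281*1/239 + 1739/15168)*(1/348) + 429/500 = (-1/67159 + 1739/15168)*(1/348) + 429/500 = (116774333/1018667712)*(1/348) + 429/500 = 116774333/354496363776 + 429/500 = 38034331806601/44312045472000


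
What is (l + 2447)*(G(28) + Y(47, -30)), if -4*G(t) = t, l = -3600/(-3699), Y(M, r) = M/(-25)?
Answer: -74452658/3425 ≈ -21738.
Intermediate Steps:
Y(M, r) = -M/25 (Y(M, r) = M*(-1/25) = -M/25)
l = 400/411 (l = -3600*(-1/3699) = 400/411 ≈ 0.97324)
G(t) = -t/4
(l + 2447)*(G(28) + Y(47, -30)) = (400/411 + 2447)*(-¼*28 - 1/25*47) = 1006117*(-7 - 47/25)/411 = (1006117/411)*(-222/25) = -74452658/3425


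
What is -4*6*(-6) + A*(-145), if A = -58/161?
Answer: 31594/161 ≈ 196.24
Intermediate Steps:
A = -58/161 (A = -58*1/161 = -58/161 ≈ -0.36025)
-4*6*(-6) + A*(-145) = -4*6*(-6) - 58/161*(-145) = -24*(-6) + 8410/161 = 144 + 8410/161 = 31594/161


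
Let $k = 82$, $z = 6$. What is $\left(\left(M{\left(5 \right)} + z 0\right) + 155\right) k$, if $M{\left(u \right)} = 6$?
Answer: $13202$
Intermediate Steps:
$\left(\left(M{\left(5 \right)} + z 0\right) + 155\right) k = \left(\left(6 + 6 \cdot 0\right) + 155\right) 82 = \left(\left(6 + 0\right) + 155\right) 82 = \left(6 + 155\right) 82 = 161 \cdot 82 = 13202$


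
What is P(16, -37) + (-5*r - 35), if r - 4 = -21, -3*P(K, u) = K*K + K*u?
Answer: 162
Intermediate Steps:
P(K, u) = -K²/3 - K*u/3 (P(K, u) = -(K*K + K*u)/3 = -(K² + K*u)/3 = -K²/3 - K*u/3)
r = -17 (r = 4 - 21 = -17)
P(16, -37) + (-5*r - 35) = -⅓*16*(16 - 37) + (-5*(-17) - 35) = -⅓*16*(-21) + (85 - 35) = 112 + 50 = 162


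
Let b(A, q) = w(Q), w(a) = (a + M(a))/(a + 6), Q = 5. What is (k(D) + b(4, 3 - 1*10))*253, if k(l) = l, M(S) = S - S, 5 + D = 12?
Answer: 1886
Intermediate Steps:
D = 7 (D = -5 + 12 = 7)
M(S) = 0
w(a) = a/(6 + a) (w(a) = (a + 0)/(a + 6) = a/(6 + a))
b(A, q) = 5/11 (b(A, q) = 5/(6 + 5) = 5/11)
(k(D) + b(4, 3 - 1*10))*253 = (7 + 5/11)*253 = (82/11)*253 = 1886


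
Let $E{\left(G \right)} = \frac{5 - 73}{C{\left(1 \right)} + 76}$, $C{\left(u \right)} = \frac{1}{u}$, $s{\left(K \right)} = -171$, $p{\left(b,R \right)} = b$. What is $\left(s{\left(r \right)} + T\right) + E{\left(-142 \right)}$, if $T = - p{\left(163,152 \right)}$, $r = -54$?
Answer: $- \frac{25786}{77} \approx -334.88$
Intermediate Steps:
$T = -163$ ($T = \left(-1\right) 163 = -163$)
$E{\left(G \right)} = - \frac{68}{77}$ ($E{\left(G \right)} = \frac{5 - 73}{1^{-1} + 76} = - \frac{68}{1 + 76} = - \frac{68}{77}$)
$\left(s{\left(r \right)} + T\right) + E{\left(-142 \right)} = \left(-171 - 163\right) - \frac{68}{77} = -334 - \frac{68}{77} = - \frac{25786}{77}$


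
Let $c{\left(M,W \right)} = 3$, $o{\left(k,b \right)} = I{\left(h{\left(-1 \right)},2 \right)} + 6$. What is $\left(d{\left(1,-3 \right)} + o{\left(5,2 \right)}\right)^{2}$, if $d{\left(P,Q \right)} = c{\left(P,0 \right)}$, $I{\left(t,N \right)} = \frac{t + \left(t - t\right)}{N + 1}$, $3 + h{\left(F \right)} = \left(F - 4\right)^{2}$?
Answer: $\frac{2401}{9} \approx 266.78$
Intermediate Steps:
$h{\left(F \right)} = -3 + \left(-4 + F\right)^{2}$ ($h{\left(F \right)} = -3 + \left(F - 4\right)^{2} = -3 + \left(-4 + F\right)^{2}$)
$I{\left(t,N \right)} = \frac{t}{1 + N}$ ($I{\left(t,N \right)} = \frac{t + 0}{1 + N} = \frac{t}{1 + N}$)
$o{\left(k,b \right)} = \frac{40}{3}$ ($o{\left(k,b \right)} = \frac{-3 + \left(-4 - 1\right)^{2}}{1 + 2} + 6 = \frac{-3 + \left(-5\right)^{2}}{3} + 6 = \left(-3 + 25\right) \frac{1}{3} + 6 = 22 \cdot \frac{1}{3} + 6 = \frac{22}{3} + 6 = \frac{40}{3}$)
$d{\left(P,Q \right)} = 3$
$\left(d{\left(1,-3 \right)} + o{\left(5,2 \right)}\right)^{2} = \left(3 + \frac{40}{3}\right)^{2} = \left(\frac{49}{3}\right)^{2} = \frac{2401}{9}$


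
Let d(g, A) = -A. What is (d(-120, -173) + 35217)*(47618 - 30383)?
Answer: 609946650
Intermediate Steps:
(d(-120, -173) + 35217)*(47618 - 30383) = (-1*(-173) + 35217)*(47618 - 30383) = (173 + 35217)*17235 = 35390*17235 = 609946650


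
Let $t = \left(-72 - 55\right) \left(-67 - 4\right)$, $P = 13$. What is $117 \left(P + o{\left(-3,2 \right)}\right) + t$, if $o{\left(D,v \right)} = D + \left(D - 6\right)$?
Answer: $9134$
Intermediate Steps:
$t = 9017$ ($t = \left(-127\right) \left(-71\right) = 9017$)
$o{\left(D,v \right)} = -6 + 2 D$ ($o{\left(D,v \right)} = D + \left(D - 6\right) = D + \left(-6 + D\right) = -6 + 2 D$)
$117 \left(P + o{\left(-3,2 \right)}\right) + t = 117 \left(13 + \left(-6 + 2 \left(-3\right)\right)\right) + 9017 = 117 \left(13 - 12\right) + 9017 = 117 \cdot 1 + 9017 = 117 + 9017 = 9134$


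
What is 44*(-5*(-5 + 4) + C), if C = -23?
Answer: -792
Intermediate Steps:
44*(-5*(-5 + 4) + C) = 44*(-5*(-5 + 4) - 23) = 44*(-5*(-1) - 23) = 44*(5 - 23) = 44*(-18) = -792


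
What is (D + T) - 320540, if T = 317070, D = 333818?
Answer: 330348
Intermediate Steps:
(D + T) - 320540 = (333818 + 317070) - 320540 = 650888 - 320540 = 330348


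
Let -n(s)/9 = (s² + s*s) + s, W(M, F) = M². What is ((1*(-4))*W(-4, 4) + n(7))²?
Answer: 1018081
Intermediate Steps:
n(s) = -18*s² - 9*s (n(s) = -9*((s² + s*s) + s) = -9*((s² + s²) + s) = -9*(2*s² + s) = -9*(s + 2*s²) = -18*s² - 9*s)
((1*(-4))*W(-4, 4) + n(7))² = ((1*(-4))*(-4)² - 9*7*(1 + 2*7))² = (-4*16 - 9*7*(1 + 14))² = (-64 - 9*7*15)² = (-64 - 945)² = (-1009)² = 1018081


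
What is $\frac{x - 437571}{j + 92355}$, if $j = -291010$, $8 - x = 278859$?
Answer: $\frac{716422}{198655} \approx 3.6064$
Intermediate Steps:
$x = -278851$ ($x = 8 - 278859 = -278851$)
$\frac{x - 437571}{j + 92355} = \frac{-278851 - 437571}{-291010 + 92355} = - \frac{716422}{-198655} = \left(-716422\right) \left(- \frac{1}{198655}\right) = \frac{716422}{198655}$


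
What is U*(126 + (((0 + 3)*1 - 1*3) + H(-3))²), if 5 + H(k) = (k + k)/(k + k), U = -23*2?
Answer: -6532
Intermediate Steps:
U = -46
H(k) = -4 (H(k) = -5 + (k + k)/(k + k) = -5 + (2*k)/((2*k)) = -5 + (2*k)*(1/(2*k)) = -5 + 1 = -4)
U*(126 + (((0 + 3)*1 - 1*3) + H(-3))²) = -46*(126 + (((0 + 3)*1 - 1*3) - 4)²) = -46*(126 + ((3*1 - 3) - 4)²) = -46*(126 + ((3 - 3) - 4)²) = -46*(126 + (0 - 4)²) = -46*(126 + (-4)²) = -46*(126 + 16) = -46*142 = -6532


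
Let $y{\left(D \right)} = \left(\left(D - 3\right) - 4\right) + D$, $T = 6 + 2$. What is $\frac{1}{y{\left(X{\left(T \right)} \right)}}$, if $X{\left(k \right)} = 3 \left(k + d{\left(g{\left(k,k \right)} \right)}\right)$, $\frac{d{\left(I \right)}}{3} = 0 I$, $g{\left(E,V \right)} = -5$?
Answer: $\frac{1}{41} \approx 0.02439$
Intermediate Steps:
$d{\left(I \right)} = 0$ ($d{\left(I \right)} = 3 \cdot 0 I = 3 \cdot 0 = 0$)
$T = 8$
$X{\left(k \right)} = 3 k$ ($X{\left(k \right)} = 3 \left(k + 0\right) = 3 k$)
$y{\left(D \right)} = -7 + 2 D$ ($y{\left(D \right)} = \left(\left(-3 + D\right) - 4\right) + D = \left(-7 + D\right) + D = -7 + 2 D$)
$\frac{1}{y{\left(X{\left(T \right)} \right)}} = \frac{1}{-7 + 2 \cdot 3 \cdot 8} = \frac{1}{-7 + 2 \cdot 24} = \frac{1}{-7 + 48} = \frac{1}{41}$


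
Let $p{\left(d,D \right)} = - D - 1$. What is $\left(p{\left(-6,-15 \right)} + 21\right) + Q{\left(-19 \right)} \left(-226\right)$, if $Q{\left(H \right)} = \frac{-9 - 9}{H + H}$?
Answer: $- \frac{1369}{19} \approx -72.053$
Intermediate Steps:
$p{\left(d,D \right)} = -1 - D$
$Q{\left(H \right)} = - \frac{9}{H}$ ($Q{\left(H \right)} = - \frac{18}{2 H} = - 18 \frac{1}{2 H} = - \frac{9}{H}$)
$\left(p{\left(-6,-15 \right)} + 21\right) + Q{\left(-19 \right)} \left(-226\right) = \left(\left(-1 - -15\right) + 21\right) + - \frac{9}{-19} \left(-226\right) = \left(\left(-1 + 15\right) + 21\right) + \left(-9\right) \left(- \frac{1}{19}\right) \left(-226\right) = \left(14 + 21\right) + \frac{9}{19} \left(-226\right) = 35 - \frac{2034}{19} = - \frac{1369}{19}$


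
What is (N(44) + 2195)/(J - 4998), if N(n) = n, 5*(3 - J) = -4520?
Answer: -2239/4091 ≈ -0.54730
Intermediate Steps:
J = 907 (J = 3 - ⅕*(-4520) = 3 + 904 = 907)
(N(44) + 2195)/(J - 4998) = (44 + 2195)/(907 - 4998) = 2239/(-4091) = 2239*(-1/4091) = -2239/4091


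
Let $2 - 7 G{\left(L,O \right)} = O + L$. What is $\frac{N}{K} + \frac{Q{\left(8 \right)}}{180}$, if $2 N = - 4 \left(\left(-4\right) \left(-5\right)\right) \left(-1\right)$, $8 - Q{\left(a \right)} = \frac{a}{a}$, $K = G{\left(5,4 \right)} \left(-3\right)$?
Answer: $\frac{2407}{180} \approx 13.372$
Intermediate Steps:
$G{\left(L,O \right)} = \frac{2}{7} - \frac{L}{7} - \frac{O}{7}$ ($G{\left(L,O \right)} = \frac{2}{7} - \frac{O + L}{7} = \frac{2}{7} - \frac{L + O}{7} = \frac{2}{7} - \left(\frac{L}{7} + \frac{O}{7}\right) = \frac{2}{7} - \frac{L}{7} - \frac{O}{7}$)
$K = 3$ ($K = \left(\frac{2}{7} - \frac{5}{7} - \frac{4}{7}\right) \left(-3\right) = \left(-1\right) \left(-3\right) = 3$)
$Q{\left(a \right)} = 7$ ($Q{\left(a \right)} = 8 - \frac{a}{a} = 8 - 1 = 7$)
$N = 40$ ($N = \frac{- 4 \left(\left(-4\right) \left(-5\right)\right) \left(-1\right)}{2} = \frac{\left(-4\right) 20 \left(-1\right)}{2} = \frac{\left(-80\right) \left(-1\right)}{2} = \frac{1}{2} \cdot 80 = 40$)
$\frac{N}{K} + \frac{Q{\left(8 \right)}}{180} = \frac{40}{3} + \frac{7}{180} = \frac{2407}{180}$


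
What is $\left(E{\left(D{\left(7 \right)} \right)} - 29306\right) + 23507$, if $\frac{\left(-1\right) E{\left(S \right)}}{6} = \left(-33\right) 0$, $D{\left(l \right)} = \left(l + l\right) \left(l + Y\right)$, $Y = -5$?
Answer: $-5799$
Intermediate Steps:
$D{\left(l \right)} = 2 l \left(-5 + l\right)$ ($D{\left(l \right)} = \left(l + l\right) \left(l - 5\right) = 2 l \left(-5 + l\right)$)
$E{\left(S \right)} = 0$ ($E{\left(S \right)} = - 6 \left(\left(-33\right) 0\right) = \left(-6\right) 0 = 0$)
$\left(E{\left(D{\left(7 \right)} \right)} - 29306\right) + 23507 = \left(0 - 29306\right) + 23507 = -29306 + 23507 = -5799$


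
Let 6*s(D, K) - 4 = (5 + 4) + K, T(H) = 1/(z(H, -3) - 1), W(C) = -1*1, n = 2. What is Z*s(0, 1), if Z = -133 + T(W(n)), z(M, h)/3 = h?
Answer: -9317/30 ≈ -310.57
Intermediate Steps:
z(M, h) = 3*h
W(C) = -1
T(H) = -⅒ (T(H) = 1/(3*(-3) - 1) = 1/(-9 - 1) = 1/(-10) = -⅒)
s(D, K) = 13/6 + K/6 (s(D, K) = ⅔ + ((5 + 4) + K)/6 = ⅔ + (9 + K)/6 = ⅔ + (3/2 + K/6) = 13/6 + K/6)
Z = -1331/10 (Z = -133 - ⅒ = -1331/10 ≈ -133.10)
Z*s(0, 1) = -1331*(13/6 + (⅙)*1)/10 = -1331*(13/6 + ⅙)/10 = -1331/10*7/3 = -9317/30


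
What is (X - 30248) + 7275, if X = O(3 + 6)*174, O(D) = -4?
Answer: -23669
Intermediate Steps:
X = -696 (X = -4*174 = -696)
(X - 30248) + 7275 = (-696 - 30248) + 7275 = -30944 + 7275 = -23669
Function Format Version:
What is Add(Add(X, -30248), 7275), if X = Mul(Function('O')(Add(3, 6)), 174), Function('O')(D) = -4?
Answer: -23669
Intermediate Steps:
X = -696 (X = Mul(-4, 174) = -696)
Add(Add(X, -30248), 7275) = Add(Add(-696, -30248), 7275) = Add(-30944, 7275) = -23669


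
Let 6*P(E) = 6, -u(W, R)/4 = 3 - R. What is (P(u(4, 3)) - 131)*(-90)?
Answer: 11700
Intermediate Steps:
u(W, R) = -12 + 4*R (u(W, R) = -4*(3 - R) = -12 + 4*R)
P(E) = 1 (P(E) = (⅙)*6 = 1)
(P(u(4, 3)) - 131)*(-90) = (1 - 131)*(-90) = -130*(-90) = 11700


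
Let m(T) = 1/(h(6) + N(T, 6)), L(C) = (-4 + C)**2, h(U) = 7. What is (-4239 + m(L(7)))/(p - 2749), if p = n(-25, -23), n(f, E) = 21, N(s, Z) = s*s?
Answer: 373031/240064 ≈ 1.5539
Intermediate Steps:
N(s, Z) = s**2
p = 21
m(T) = 1/(7 + T**2)
(-4239 + m(L(7)))/(p - 2749) = (-4239 + 1/(7 + ((-4 + 7)**2)**2))/(21 - 2749) = (-4239 + 1/(7 + (3**2)**2))/(-2728) = (-4239 + 1/(7 + 9**2))*(-1/2728) = (-4239 + 1/(7 + 81))*(-1/2728) = (-4239 + 1/88)*(-1/2728) = -373031/88*(-1/2728) = 373031/240064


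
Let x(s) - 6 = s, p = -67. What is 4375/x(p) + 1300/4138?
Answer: -9012225/126209 ≈ -71.407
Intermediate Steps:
x(s) = 6 + s
4375/x(p) + 1300/4138 = 4375/(6 - 67) + 1300/4138 = 4375/(-61) + 1300*(1/4138) = 4375*(-1/61) + 650/2069 = -4375/61 + 650/2069 = -9012225/126209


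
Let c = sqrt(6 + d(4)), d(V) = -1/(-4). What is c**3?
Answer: 125/8 ≈ 15.625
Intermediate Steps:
d(V) = 1/4 (d(V) = -1*(-1/4) = 1/4)
c = 5/2 (c = sqrt(6 + 1/4) = sqrt(25/4) = 5/2 ≈ 2.5000)
c**3 = (5/2)**3 = 125/8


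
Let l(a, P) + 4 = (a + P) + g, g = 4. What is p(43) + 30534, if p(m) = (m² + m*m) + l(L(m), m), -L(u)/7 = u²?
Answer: 21332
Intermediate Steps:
L(u) = -7*u²
l(a, P) = P + a (l(a, P) = -4 + ((a + P) + 4) = -4 + ((P + a) + 4) = -4 + (4 + P + a) = P + a)
p(m) = m - 5*m² (p(m) = (m² + m*m) + (m - 7*m²) = (m² + m²) + (m - 7*m²) = 2*m² + (m - 7*m²) = m - 5*m²)
p(43) + 30534 = 43*(1 - 5*43) + 30534 = 43*(1 - 215) + 30534 = 43*(-214) + 30534 = -9202 + 30534 = 21332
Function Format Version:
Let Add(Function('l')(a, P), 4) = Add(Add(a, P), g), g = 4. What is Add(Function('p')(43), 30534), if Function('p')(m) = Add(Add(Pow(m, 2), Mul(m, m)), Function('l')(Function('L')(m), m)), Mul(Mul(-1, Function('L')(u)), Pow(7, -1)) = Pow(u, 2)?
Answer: 21332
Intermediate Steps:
Function('L')(u) = Mul(-7, Pow(u, 2))
Function('l')(a, P) = Add(P, a) (Function('l')(a, P) = Add(-4, Add(Add(a, P), 4)) = Add(-4, Add(Add(P, a), 4)) = Add(-4, Add(4, P, a)) = Add(P, a))
Function('p')(m) = Add(m, Mul(-5, Pow(m, 2))) (Function('p')(m) = Add(Add(Pow(m, 2), Mul(m, m)), Add(m, Mul(-7, Pow(m, 2)))) = Add(Add(Pow(m, 2), Pow(m, 2)), Add(m, Mul(-7, Pow(m, 2)))) = Add(Mul(2, Pow(m, 2)), Add(m, Mul(-7, Pow(m, 2)))) = Add(m, Mul(-5, Pow(m, 2))))
Add(Function('p')(43), 30534) = Add(Mul(43, Add(1, Mul(-5, 43))), 30534) = Add(Mul(43, Add(1, -215)), 30534) = Add(Mul(43, -214), 30534) = Add(-9202, 30534) = 21332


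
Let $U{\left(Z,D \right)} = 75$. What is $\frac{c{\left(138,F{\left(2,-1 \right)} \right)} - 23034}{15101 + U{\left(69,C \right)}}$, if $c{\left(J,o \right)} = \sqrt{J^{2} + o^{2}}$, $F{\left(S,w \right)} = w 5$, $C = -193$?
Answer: $- \frac{11517}{7588} + \frac{\sqrt{19069}}{15176} \approx -1.5087$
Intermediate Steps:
$F{\left(S,w \right)} = 5 w$
$\frac{c{\left(138,F{\left(2,-1 \right)} \right)} - 23034}{15101 + U{\left(69,C \right)}} = \frac{\sqrt{138^{2} + \left(5 \left(-1\right)\right)^{2}} - 23034}{15101 + 75} = \frac{\sqrt{19044 + \left(-5\right)^{2}} - 23034}{15176} = \left(\sqrt{19044 + 25} - 23034\right) \frac{1}{15176} = \left(\sqrt{19069} - 23034\right) \frac{1}{15176} = \left(-23034 + \sqrt{19069}\right) \frac{1}{15176} = - \frac{11517}{7588} + \frac{\sqrt{19069}}{15176}$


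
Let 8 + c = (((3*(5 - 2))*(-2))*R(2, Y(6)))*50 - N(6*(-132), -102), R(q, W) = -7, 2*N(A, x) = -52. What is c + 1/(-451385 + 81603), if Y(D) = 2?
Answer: 2336282675/369782 ≈ 6318.0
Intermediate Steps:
N(A, x) = -26 (N(A, x) = (½)*(-52) = -26)
c = 6318 (c = -8 + ((((3*(5 - 2))*(-2))*(-7))*50 - 1*(-26)) = -8 + ((((3*3)*(-2))*(-7))*50 + 26) = -8 + (((9*(-2))*(-7))*50 + 26) = -8 + (-18*(-7)*50 + 26) = -8 + (126*50 + 26) = -8 + (6300 + 26) = -8 + 6326 = 6318)
c + 1/(-451385 + 81603) = 6318 + 1/(-451385 + 81603) = 6318 + 1/(-369782) = 6318 - 1/369782 = 2336282675/369782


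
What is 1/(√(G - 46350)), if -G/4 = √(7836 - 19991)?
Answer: √2/(2*√(-23175 - 2*I*√12155)) ≈ 2.2096e-5 + 0.0046447*I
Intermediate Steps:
G = -4*I*√12155 (G = -4*√(7836 - 19991) = -4*I*√12155 ≈ -441.0*I)
1/(√(G - 46350)) = 1/(√(-4*I*√12155 - 46350)) = 1/(√(-46350 - 4*I*√12155)) = (-46350 - 4*I*√12155)^(-½)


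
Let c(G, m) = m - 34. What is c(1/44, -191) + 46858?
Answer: 46633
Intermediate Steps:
c(G, m) = -34 + m
c(1/44, -191) + 46858 = (-34 - 191) + 46858 = -225 + 46858 = 46633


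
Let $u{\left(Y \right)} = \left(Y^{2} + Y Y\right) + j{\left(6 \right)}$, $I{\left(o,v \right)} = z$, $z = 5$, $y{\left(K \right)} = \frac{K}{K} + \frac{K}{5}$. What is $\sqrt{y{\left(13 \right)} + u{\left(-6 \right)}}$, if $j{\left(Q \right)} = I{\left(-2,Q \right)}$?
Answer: $\frac{\sqrt{2015}}{5} \approx 8.9778$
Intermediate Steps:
$y{\left(K \right)} = 1 + \frac{K}{5}$ ($y{\left(K \right)} = 1 + K \frac{1}{5} = 1 + \frac{K}{5}$)
$I{\left(o,v \right)} = 5$
$j{\left(Q \right)} = 5$
$u{\left(Y \right)} = 5 + 2 Y^{2}$ ($u{\left(Y \right)} = \left(Y^{2} + Y Y\right) + 5 = \left(Y^{2} + Y^{2}\right) + 5 = 2 Y^{2} + 5 = 5 + 2 Y^{2}$)
$\sqrt{y{\left(13 \right)} + u{\left(-6 \right)}} = \sqrt{\left(1 + \frac{1}{5} \cdot 13\right) + \left(5 + 2 \left(-6\right)^{2}\right)} = \sqrt{\left(1 + \frac{13}{5}\right) + \left(5 + 2 \cdot 36\right)} = \sqrt{\frac{18}{5} + \left(5 + 72\right)} = \sqrt{\frac{18}{5} + 77} = \sqrt{\frac{403}{5}} = \frac{\sqrt{2015}}{5}$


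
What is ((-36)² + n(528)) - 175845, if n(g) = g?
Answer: -174021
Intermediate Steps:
((-36)² + n(528)) - 175845 = ((-36)² + 528) - 175845 = (1296 + 528) - 175845 = 1824 - 175845 = -174021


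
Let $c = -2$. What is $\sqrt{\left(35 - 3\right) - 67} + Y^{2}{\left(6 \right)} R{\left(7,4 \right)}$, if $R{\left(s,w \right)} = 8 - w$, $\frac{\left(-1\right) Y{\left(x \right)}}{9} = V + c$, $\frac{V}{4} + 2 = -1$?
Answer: $63504 + i \sqrt{35} \approx 63504.0 + 5.9161 i$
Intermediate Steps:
$V = -12$ ($V = -8 + 4 \left(-1\right) = -8 - 4 = -12$)
$Y{\left(x \right)} = 126$ ($Y{\left(x \right)} = - 9 \left(-12 - 2\right) = \left(-9\right) \left(-14\right) = 126$)
$\sqrt{\left(35 - 3\right) - 67} + Y^{2}{\left(6 \right)} R{\left(7,4 \right)} = \sqrt{\left(35 - 3\right) - 67} + 126^{2} \left(8 - 4\right) = \sqrt{32 - 67} + 15876 \left(8 - 4\right) = \sqrt{-35} + 15876 \cdot 4 = i \sqrt{35} + 63504 = 63504 + i \sqrt{35}$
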